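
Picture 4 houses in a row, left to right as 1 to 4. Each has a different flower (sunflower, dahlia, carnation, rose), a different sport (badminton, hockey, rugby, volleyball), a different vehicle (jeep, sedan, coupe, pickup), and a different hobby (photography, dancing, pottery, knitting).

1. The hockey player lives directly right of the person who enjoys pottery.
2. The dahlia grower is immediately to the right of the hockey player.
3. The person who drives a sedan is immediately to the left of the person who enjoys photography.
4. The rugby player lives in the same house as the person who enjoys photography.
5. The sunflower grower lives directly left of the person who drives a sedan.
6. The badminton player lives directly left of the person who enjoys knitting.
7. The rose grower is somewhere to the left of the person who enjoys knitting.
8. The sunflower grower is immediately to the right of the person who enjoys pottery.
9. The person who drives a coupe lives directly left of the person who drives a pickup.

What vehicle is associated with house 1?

By clue 8, the sunflower grower is in house 2.
By clue 8, the person who enjoys pottery is in house 1.
By clue 1, the hockey player is in house 2.
By clue 2, the dahlia grower is in house 3.
By clue 5, the person who drives a sedan is in house 3.
The only flower still possible for house 1 is rose.
House 4's flower must be carnation (nothing else left).
By clue 3, the person who enjoys photography is in house 4.
Clue 4: the rugby player is in house 4.
Clue 9 places the person who drives a coupe in house 1.
By clue 9, the person who drives a pickup is in house 2.
That leaves jeep as the vehicle for house 4.
That leaves knitting as the hobby for house 2.
House 3 hobby: only dancing fits.
Clue 6: the badminton player is in house 1.
That leaves volleyball as the sport for house 3.
So: house 1 = rose/badminton/coupe/pottery, house 2 = sunflower/hockey/pickup/knitting, house 3 = dahlia/volleyball/sedan/dancing, house 4 = carnation/rugby/jeep/photography.

coupe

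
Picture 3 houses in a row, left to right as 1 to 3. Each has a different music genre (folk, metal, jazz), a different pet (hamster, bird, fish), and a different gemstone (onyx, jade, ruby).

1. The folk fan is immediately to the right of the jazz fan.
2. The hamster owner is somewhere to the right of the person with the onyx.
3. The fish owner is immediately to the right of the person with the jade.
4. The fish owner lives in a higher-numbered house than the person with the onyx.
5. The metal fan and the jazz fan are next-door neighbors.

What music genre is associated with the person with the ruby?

folk

So house 1 gets bird for pet.
House 3's gemstone must be ruby (nothing else left).
The folk fan is narrowed to house 2 or 3; consider each.
Placing it in house 2 leads to a contradiction, so it's in house 3.
By clue 1, the jazz fan is in house 2.
House 1 music genre: only metal fits.
The fish owner is narrowed to house 2 or 3; consider each.
Placing it in house 2 leads to a contradiction, so it's in house 3.
By clue 3, the person with the jade is in house 2.
That leaves hamster as the pet for house 2.
House 1's gemstone must be onyx (nothing else left).
So: house 1 = metal/bird/onyx, house 2 = jazz/hamster/jade, house 3 = folk/fish/ruby.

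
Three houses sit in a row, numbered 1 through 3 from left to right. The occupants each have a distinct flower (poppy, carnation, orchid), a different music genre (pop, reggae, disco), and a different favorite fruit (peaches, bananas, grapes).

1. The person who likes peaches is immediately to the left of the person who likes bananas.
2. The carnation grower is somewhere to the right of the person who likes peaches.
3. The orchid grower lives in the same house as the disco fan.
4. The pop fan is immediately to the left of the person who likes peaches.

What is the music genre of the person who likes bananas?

From clue 4, the pop fan must be in house 1.
From clue 4, the person who likes peaches must be in house 2.
House 1 favorite fruit: only grapes fits.
House 3's favorite fruit must be bananas (nothing else left).
By clue 2, the carnation grower is in house 3.
The only flower still possible for house 1 is poppy.
That leaves orchid as the flower for house 2.
Clue 3 places the disco fan in house 2.
So house 3 gets reggae for music genre.
So: house 1 = poppy/pop/grapes, house 2 = orchid/disco/peaches, house 3 = carnation/reggae/bananas.

reggae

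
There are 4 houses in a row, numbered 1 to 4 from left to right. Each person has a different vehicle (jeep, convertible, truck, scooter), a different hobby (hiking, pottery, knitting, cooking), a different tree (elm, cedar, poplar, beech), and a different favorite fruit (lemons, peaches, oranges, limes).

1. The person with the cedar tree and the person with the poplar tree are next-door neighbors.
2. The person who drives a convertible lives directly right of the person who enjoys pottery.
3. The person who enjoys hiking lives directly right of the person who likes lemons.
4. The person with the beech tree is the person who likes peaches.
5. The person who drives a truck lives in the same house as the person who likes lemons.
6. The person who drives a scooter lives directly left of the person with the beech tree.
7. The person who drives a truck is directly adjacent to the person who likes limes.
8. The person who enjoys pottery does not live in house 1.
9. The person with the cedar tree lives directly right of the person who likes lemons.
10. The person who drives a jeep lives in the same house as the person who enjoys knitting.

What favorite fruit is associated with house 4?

limes

The person who drives a convertible is narrowed to house 3 or 4; consider each.
Placing it in house 3 leads to a contradiction, so it's in house 4.
By clue 2, the person who enjoys pottery is in house 3.
The person who drives a jeep is narrowed to house 1 or 2; consider each.
Placing it in house 1 leads to a contradiction, so it's in house 2.
From clue 10, the person who enjoys knitting must be in house 2.
The only hobby still possible for house 1 is cooking.
That leaves hiking as the hobby for house 4.
By clue 3, the person who likes lemons is in house 3.
Clue 5 places the person who drives a truck in house 3.
The person with the cedar tree is in house 4 (clue 9).
House 1 vehicle: only scooter fits.
The only tree still possible for house 2 is beech.
That leaves oranges as the favorite fruit for house 1.
By clue 1, the person with the poplar tree is in house 3.
Clue 4 places the person who likes peaches in house 2.
House 1 tree: only elm fits.
That leaves limes as the favorite fruit for house 4.
So: house 1 = scooter/cooking/elm/oranges, house 2 = jeep/knitting/beech/peaches, house 3 = truck/pottery/poplar/lemons, house 4 = convertible/hiking/cedar/limes.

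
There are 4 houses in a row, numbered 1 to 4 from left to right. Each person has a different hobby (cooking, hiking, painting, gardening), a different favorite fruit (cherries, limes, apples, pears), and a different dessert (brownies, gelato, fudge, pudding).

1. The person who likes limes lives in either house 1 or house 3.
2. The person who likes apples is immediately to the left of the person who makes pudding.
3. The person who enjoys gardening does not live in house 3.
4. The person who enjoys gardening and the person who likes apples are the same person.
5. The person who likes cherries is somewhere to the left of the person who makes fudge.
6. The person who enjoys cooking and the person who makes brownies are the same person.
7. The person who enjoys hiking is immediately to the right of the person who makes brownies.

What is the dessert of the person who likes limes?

brownies

That leaves pears as the favorite fruit for house 4.
The person who enjoys gardening is narrowed to house 1 or 2; consider each.
Placing it in house 2 leads to a contradiction, so it's in house 1.
By clue 4, the person who likes apples is in house 1.
The only favorite fruit still possible for house 2 is cherries.
That leaves limes as the favorite fruit for house 3.
Clue 2 places the person who makes pudding in house 2.
House 1 dessert: only gelato fits.
So house 4 gets fudge for dessert.
The person who enjoys cooking is in house 3 (clue 6).
By clue 7, the person who enjoys hiking is in house 4.
That leaves painting as the hobby for house 2.
That leaves brownies as the dessert for house 3.
So: house 1 = gardening/apples/gelato, house 2 = painting/cherries/pudding, house 3 = cooking/limes/brownies, house 4 = hiking/pears/fudge.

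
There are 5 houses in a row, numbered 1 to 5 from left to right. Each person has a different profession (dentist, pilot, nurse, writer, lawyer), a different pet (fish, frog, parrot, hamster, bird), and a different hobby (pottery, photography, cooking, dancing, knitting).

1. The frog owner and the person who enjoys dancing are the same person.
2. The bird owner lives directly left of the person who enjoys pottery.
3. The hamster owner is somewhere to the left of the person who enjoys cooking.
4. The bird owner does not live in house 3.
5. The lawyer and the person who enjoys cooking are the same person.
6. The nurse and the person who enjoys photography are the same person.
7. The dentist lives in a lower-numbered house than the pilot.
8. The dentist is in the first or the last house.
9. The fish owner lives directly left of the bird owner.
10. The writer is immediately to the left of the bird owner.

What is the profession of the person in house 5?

pilot

By clue 8, the dentist is in house 1.
House 3's profession must be writer (nothing else left).
Clue 10 places the bird owner in house 4.
Clue 2 places the person who enjoys pottery in house 5.
By clue 9, the fish owner is in house 3.
House 5 profession: only pilot fits.
That leaves parrot as the pet for house 5.
House 3's hobby must be knitting (nothing else left).
House 1's hobby must be dancing (nothing else left).
The frog owner is in house 1 (clue 1).
That leaves hamster as the pet for house 2.
From clue 3, the person who enjoys cooking must be in house 4.
From clue 5, the lawyer must be in house 4.
House 2's profession must be nurse (nothing else left).
The only hobby still possible for house 2 is photography.
So: house 1 = dentist/frog/dancing, house 2 = nurse/hamster/photography, house 3 = writer/fish/knitting, house 4 = lawyer/bird/cooking, house 5 = pilot/parrot/pottery.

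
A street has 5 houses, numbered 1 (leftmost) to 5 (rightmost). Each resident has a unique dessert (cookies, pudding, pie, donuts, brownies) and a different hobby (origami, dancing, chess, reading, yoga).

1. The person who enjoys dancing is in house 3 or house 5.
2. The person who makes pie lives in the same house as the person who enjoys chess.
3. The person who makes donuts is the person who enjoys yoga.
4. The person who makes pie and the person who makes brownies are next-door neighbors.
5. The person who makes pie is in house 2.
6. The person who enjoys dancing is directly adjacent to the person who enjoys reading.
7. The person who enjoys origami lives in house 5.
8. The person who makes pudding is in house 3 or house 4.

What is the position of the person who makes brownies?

3

From clue 5, the person who makes pie must be in house 2.
Clue 7 places the person who enjoys origami in house 5.
House 3 hobby: only dancing fits.
The person who enjoys chess is in house 2 (clue 2).
So house 5 gets cookies for dessert.
So house 1 gets yoga for hobby.
The only hobby still possible for house 4 is reading.
By clue 3, the person who makes donuts is in house 1.
That leaves brownies as the dessert for house 3.
The only dessert still possible for house 4 is pudding.
So: house 1 = donuts/yoga, house 2 = pie/chess, house 3 = brownies/dancing, house 4 = pudding/reading, house 5 = cookies/origami.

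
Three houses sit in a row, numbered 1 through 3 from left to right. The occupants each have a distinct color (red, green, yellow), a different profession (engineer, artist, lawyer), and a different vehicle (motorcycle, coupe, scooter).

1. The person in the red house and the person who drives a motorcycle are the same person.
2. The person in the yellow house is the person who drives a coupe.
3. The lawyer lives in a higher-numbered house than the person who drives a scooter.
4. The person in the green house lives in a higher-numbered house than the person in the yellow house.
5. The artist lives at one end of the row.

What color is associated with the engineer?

green

So house 3 gets motorcycle for vehicle.
Clue 1 places the person in the red house in house 3.
House 1's color must be yellow (nothing else left).
That leaves green as the color for house 2.
Clue 2 places the person who drives a coupe in house 1.
House 2 vehicle: only scooter fits.
Clue 3: the lawyer is in house 3.
So house 2 gets engineer for profession.
House 1 profession: only artist fits.
So: house 1 = yellow/artist/coupe, house 2 = green/engineer/scooter, house 3 = red/lawyer/motorcycle.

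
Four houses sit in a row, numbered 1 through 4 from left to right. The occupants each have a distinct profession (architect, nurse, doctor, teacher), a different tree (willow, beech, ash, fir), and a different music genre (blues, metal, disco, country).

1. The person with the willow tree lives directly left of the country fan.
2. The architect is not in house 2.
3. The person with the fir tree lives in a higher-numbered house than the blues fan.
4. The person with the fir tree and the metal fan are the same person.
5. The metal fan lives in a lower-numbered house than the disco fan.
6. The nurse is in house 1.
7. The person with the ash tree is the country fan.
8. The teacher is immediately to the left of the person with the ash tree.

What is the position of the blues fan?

The nurse is in house 1 (clue 6).
That leaves blues as the music genre for house 1.
So house 2 gets metal for music genre.
From clue 4, the person with the fir tree must be in house 2.
House 1 tree: only beech fits.
House 4 tree: only ash fits.
By clue 1, the country fan is in house 4.
The teacher is in house 3 (clue 8).
That leaves doctor as the profession for house 2.
So house 4 gets architect for profession.
House 3 tree: only willow fits.
That leaves disco as the music genre for house 3.
So: house 1 = nurse/beech/blues, house 2 = doctor/fir/metal, house 3 = teacher/willow/disco, house 4 = architect/ash/country.

1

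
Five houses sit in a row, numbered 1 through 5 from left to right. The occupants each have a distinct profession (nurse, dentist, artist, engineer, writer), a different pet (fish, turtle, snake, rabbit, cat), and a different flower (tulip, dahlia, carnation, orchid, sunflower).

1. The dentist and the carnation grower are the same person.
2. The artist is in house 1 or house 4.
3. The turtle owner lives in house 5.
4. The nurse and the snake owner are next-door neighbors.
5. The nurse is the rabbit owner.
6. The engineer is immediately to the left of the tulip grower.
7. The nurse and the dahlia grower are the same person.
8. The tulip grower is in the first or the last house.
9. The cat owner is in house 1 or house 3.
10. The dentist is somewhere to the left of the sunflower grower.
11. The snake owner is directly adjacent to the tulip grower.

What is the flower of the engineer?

sunflower

Clue 3 places the turtle owner in house 5.
From clue 8, the tulip grower must be in house 5.
The snake owner is in house 4 (clue 11).
From clue 5, the nurse must be in house 3.
Clue 5: the rabbit owner is in house 3.
Clue 6 places the engineer in house 4.
Clue 7: the dahlia grower is in house 3.
So house 5 gets writer for profession.
That leaves cat as the pet for house 1.
House 2's pet must be fish (nothing else left).
That leaves artist as the profession for house 1.
That leaves dentist as the profession for house 2.
From clue 1, the carnation grower must be in house 2.
From clue 10, the sunflower grower must be in house 4.
House 1 flower: only orchid fits.
So: house 1 = artist/cat/orchid, house 2 = dentist/fish/carnation, house 3 = nurse/rabbit/dahlia, house 4 = engineer/snake/sunflower, house 5 = writer/turtle/tulip.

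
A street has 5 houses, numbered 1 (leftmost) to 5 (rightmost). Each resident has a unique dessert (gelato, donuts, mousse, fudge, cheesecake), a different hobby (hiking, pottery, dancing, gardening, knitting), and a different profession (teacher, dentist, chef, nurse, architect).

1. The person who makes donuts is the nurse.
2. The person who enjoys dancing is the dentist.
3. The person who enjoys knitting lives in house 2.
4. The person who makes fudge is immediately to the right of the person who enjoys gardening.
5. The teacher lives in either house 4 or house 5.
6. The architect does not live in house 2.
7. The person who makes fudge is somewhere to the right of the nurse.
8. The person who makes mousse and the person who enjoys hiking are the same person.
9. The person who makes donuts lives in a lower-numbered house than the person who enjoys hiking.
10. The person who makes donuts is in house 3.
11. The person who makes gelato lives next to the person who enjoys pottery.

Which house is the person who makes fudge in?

From clue 3, the person who enjoys knitting must be in house 2.
Clue 10 places the person who makes donuts in house 3.
Clue 1 places the nurse in house 3.
House 1 dessert: only cheesecake fits.
House 2 dessert: only gelato fits.
House 2 profession: only chef fits.
The person who makes fudge is narrowed to house 4 or 5; consider each.
Placing it in house 5 leads to a contradiction, so it's in house 4.
The person who enjoys gardening is in house 3 (clue 4).
House 5 dessert: only mousse fits.
Clue 8 places the person who enjoys hiking in house 5.
House 1's hobby must be pottery (nothing else left).
House 4's hobby must be dancing (nothing else left).
Clue 2 places the dentist in house 4.
House 1's profession must be architect (nothing else left).
The only profession still possible for house 5 is teacher.
So: house 1 = cheesecake/pottery/architect, house 2 = gelato/knitting/chef, house 3 = donuts/gardening/nurse, house 4 = fudge/dancing/dentist, house 5 = mousse/hiking/teacher.

4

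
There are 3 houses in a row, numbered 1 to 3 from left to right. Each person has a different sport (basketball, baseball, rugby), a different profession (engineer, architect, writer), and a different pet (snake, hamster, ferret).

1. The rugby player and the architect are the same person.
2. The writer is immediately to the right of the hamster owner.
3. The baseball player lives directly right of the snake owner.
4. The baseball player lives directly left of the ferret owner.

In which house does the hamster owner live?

2

Clue 4: the baseball player is in house 2.
By clue 4, the ferret owner is in house 3.
Clue 3 places the snake owner in house 1.
House 2's pet must be hamster (nothing else left).
Clue 2: the writer is in house 3.
House 2's profession must be engineer (nothing else left).
The rugby player is in house 1 (clue 1).
House 3 sport: only basketball fits.
House 1's profession must be architect (nothing else left).
So: house 1 = rugby/architect/snake, house 2 = baseball/engineer/hamster, house 3 = basketball/writer/ferret.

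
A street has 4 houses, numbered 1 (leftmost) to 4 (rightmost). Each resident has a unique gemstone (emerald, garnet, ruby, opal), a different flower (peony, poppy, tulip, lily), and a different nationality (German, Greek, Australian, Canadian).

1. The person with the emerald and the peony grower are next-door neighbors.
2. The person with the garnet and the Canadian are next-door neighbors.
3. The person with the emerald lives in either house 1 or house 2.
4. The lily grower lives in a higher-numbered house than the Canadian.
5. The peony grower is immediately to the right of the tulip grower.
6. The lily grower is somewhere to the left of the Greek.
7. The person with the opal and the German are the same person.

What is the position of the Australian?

The only flower still possible for house 4 is poppy.
House 1 flower: only tulip fits.
Clue 5: the peony grower is in house 2.
House 3's flower must be lily (nothing else left).
From clue 1, the person with the emerald must be in house 1.
Clue 6 places the Greek in house 4.
The only gemstone still possible for house 4 is ruby.
The person with the garnet is narrowed to house 2 or 3; consider each.
Placing it in house 3 leads to a contradiction, so it's in house 2.
Clue 2: the Canadian is in house 1.
House 3 gemstone: only opal fits.
By clue 7, the German is in house 3.
So house 2 gets Australian for nationality.
So: house 1 = emerald/tulip/Canadian, house 2 = garnet/peony/Australian, house 3 = opal/lily/German, house 4 = ruby/poppy/Greek.

2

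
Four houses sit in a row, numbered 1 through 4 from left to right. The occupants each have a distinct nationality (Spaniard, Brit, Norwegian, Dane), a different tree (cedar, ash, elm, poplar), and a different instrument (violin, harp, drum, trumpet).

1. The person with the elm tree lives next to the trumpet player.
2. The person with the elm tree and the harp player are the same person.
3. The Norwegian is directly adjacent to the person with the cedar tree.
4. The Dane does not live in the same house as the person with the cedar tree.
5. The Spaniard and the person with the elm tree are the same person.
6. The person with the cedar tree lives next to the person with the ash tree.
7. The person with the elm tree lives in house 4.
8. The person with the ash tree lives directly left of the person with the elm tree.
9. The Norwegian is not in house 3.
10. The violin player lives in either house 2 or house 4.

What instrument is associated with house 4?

Clue 7 places the person with the elm tree in house 4.
The person with the ash tree is in house 3 (clue 8).
Clue 1 places the trumpet player in house 3.
Clue 2: the harp player is in house 4.
The Spaniard is in house 4 (clue 5).
Clue 6: the person with the cedar tree is in house 2.
That leaves poplar as the tree for house 1.
House 1 instrument: only drum fits.
That leaves violin as the instrument for house 2.
The Norwegian is in house 1 (clue 3).
So house 2 gets Brit for nationality.
The only nationality still possible for house 3 is Dane.
So: house 1 = Norwegian/poplar/drum, house 2 = Brit/cedar/violin, house 3 = Dane/ash/trumpet, house 4 = Spaniard/elm/harp.

harp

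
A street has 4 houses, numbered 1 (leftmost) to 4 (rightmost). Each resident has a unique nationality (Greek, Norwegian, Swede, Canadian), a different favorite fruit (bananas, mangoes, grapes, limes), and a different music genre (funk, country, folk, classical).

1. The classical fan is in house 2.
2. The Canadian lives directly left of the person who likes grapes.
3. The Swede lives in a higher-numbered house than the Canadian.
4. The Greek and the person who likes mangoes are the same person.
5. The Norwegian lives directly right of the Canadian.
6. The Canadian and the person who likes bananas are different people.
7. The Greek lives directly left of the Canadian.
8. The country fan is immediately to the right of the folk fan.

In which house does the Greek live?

Clue 1 places the classical fan in house 2.
That leaves Greek as the nationality for house 1.
Clue 4 places the person who likes mangoes in house 1.
Clue 7 places the Canadian in house 2.
Clue 8: the country fan is in house 4.
By clue 8, the folk fan is in house 3.
So house 1 gets funk for music genre.
Clue 2 places the person who likes grapes in house 3.
Clue 5 places the Norwegian in house 3.
So house 4 gets Swede for nationality.
That leaves limes as the favorite fruit for house 2.
House 4 favorite fruit: only bananas fits.
So: house 1 = Greek/mangoes/funk, house 2 = Canadian/limes/classical, house 3 = Norwegian/grapes/folk, house 4 = Swede/bananas/country.

1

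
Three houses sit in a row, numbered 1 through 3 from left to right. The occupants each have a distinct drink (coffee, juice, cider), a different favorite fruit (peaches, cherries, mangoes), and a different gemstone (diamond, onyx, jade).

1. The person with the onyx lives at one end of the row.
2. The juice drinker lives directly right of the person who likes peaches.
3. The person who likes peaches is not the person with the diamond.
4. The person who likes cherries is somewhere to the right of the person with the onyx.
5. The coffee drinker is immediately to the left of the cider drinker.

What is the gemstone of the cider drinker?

jade

The person with the onyx is in house 1 (clue 4).
So house 1 gets coffee for drink.
Clue 5 places the cider drinker in house 2.
The only drink still possible for house 3 is juice.
Clue 2: the person who likes peaches is in house 2.
Clue 3 places the person with the diamond in house 3.
House 1's favorite fruit must be mangoes (nothing else left).
That leaves cherries as the favorite fruit for house 3.
The only gemstone still possible for house 2 is jade.
So: house 1 = coffee/mangoes/onyx, house 2 = cider/peaches/jade, house 3 = juice/cherries/diamond.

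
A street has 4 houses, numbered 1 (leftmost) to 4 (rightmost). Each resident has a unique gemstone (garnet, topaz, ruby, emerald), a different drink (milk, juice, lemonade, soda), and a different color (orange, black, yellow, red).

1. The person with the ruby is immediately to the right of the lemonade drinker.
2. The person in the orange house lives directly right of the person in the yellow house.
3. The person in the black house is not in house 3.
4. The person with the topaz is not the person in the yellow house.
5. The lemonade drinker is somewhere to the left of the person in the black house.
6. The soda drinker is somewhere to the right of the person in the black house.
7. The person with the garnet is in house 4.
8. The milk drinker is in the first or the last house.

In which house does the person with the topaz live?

1

Clue 6 places the person in the black house in house 2.
By clue 7, the person with the garnet is in house 4.
Clue 2 places the person in the orange house in house 4.
The person in the yellow house is in house 3 (clue 2).
Clue 5 places the lemonade drinker in house 1.
So house 2 gets juice for drink.
So house 3 gets soda for drink.
So house 4 gets milk for drink.
That leaves red as the color for house 1.
The person with the ruby is in house 2 (clue 1).
House 3's gemstone must be emerald (nothing else left).
The only gemstone still possible for house 1 is topaz.
So: house 1 = topaz/lemonade/red, house 2 = ruby/juice/black, house 3 = emerald/soda/yellow, house 4 = garnet/milk/orange.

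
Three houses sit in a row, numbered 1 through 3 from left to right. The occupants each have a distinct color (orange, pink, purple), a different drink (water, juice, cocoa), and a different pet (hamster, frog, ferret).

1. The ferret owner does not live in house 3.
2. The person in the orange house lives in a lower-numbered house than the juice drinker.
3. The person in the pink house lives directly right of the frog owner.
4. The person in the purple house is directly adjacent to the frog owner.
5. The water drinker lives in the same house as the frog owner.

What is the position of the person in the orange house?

The only pet still possible for house 3 is hamster.
The person in the orange house is narrowed to house 1 or 2; consider each.
Placing it in house 1 leads to a contradiction, so it's in house 2.
Clue 2: the juice drinker is in house 3.
The only color still possible for house 1 is purple.
That leaves pink as the color for house 3.
By clue 3, the frog owner is in house 2.
Clue 5 places the water drinker in house 2.
House 1's drink must be cocoa (nothing else left).
House 1's pet must be ferret (nothing else left).
So: house 1 = purple/cocoa/ferret, house 2 = orange/water/frog, house 3 = pink/juice/hamster.

2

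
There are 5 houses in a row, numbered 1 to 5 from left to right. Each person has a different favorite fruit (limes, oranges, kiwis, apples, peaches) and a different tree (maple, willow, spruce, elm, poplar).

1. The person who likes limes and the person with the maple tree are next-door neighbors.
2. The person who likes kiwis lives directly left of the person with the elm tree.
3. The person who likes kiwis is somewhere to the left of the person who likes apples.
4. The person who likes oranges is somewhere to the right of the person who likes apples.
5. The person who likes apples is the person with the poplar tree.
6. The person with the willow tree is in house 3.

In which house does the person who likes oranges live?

5

The person with the willow tree is in house 3 (clue 6).
The person who likes apples is narrowed to house 2 or 4; consider each.
Placing it in house 2 leads to a contradiction, so it's in house 4.
The person who likes oranges is in house 5 (clue 4).
Clue 5: the person with the poplar tree is in house 4.
Clue 2 places the person who likes kiwis in house 1.
The only tree still possible for house 2 is elm.
House 5's tree must be spruce (nothing else left).
The person who likes limes is in house 2 (clue 1).
The only favorite fruit still possible for house 3 is peaches.
House 1 tree: only maple fits.
So: house 1 = kiwis/maple, house 2 = limes/elm, house 3 = peaches/willow, house 4 = apples/poplar, house 5 = oranges/spruce.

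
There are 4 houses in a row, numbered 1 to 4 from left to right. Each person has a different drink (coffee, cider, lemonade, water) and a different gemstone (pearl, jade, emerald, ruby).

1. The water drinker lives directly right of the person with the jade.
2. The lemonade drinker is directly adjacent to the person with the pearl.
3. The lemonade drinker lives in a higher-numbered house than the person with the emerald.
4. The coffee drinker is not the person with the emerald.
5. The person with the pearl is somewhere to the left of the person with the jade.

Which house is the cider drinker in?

1

So house 4 gets ruby for gemstone.
House 3's gemstone must be jade (nothing else left).
From clue 1, the water drinker must be in house 4.
The lemonade drinker is narrowed to house 2 or 3; consider each.
Placing it in house 2 leads to a contradiction, so it's in house 3.
Clue 2 places the person with the pearl in house 2.
House 1 gemstone: only emerald fits.
By clue 4, the coffee drinker is in house 2.
House 1's drink must be cider (nothing else left).
So: house 1 = cider/emerald, house 2 = coffee/pearl, house 3 = lemonade/jade, house 4 = water/ruby.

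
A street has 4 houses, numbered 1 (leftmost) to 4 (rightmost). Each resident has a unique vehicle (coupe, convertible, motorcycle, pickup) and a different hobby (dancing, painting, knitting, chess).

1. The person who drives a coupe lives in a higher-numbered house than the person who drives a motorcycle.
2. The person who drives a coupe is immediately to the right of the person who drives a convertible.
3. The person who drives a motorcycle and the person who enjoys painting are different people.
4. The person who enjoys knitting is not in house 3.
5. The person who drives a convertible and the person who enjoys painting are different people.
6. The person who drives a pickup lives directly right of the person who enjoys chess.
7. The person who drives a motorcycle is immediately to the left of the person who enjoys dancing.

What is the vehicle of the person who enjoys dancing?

The person who drives a convertible is narrowed to house 1 or 2 or 3; consider each.
Placing it in house 1 and house 3 leads to a contradiction, so it's in house 2.
The person who drives a coupe is in house 3 (clue 2).
So house 1 gets motorcycle for vehicle.
House 4 vehicle: only pickup fits.
By clue 6, the person who enjoys chess is in house 3.
The person who enjoys dancing is in house 2 (clue 7).
House 1 hobby: only knitting fits.
House 4 hobby: only painting fits.
So: house 1 = motorcycle/knitting, house 2 = convertible/dancing, house 3 = coupe/chess, house 4 = pickup/painting.

convertible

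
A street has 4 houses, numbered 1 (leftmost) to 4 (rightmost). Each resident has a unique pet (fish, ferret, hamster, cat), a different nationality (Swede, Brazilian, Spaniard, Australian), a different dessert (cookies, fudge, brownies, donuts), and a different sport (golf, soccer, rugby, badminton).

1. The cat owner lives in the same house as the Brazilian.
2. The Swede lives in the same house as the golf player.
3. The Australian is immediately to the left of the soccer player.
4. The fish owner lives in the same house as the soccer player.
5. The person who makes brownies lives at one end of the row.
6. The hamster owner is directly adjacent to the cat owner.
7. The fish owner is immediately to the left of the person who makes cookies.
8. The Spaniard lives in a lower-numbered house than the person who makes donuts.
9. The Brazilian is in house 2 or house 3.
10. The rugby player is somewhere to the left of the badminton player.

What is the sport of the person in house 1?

rugby

The only nationality still possible for house 4 is Swede.
Clue 2 places the golf player in house 4.
So house 1 gets rugby for sport.
The cat owner is narrowed to house 2 or 3; consider each.
Placing it in house 2 leads to a contradiction, so it's in house 3.
The Brazilian is in house 3 (clue 1).
House 1's pet must be ferret (nothing else left).
So house 4 gets hamster for pet.
The soccer player is in house 2 (clue 4).
The person who makes cookies is in house 3 (clue 7).
The only pet still possible for house 2 is fish.
That leaves badminton as the sport for house 3.
From clue 3, the Australian must be in house 1.
House 2 nationality: only Spaniard fits.
The person who makes donuts is in house 4 (clue 8).
That leaves fudge as the dessert for house 2.
House 1's dessert must be brownies (nothing else left).
So: house 1 = ferret/Australian/brownies/rugby, house 2 = fish/Spaniard/fudge/soccer, house 3 = cat/Brazilian/cookies/badminton, house 4 = hamster/Swede/donuts/golf.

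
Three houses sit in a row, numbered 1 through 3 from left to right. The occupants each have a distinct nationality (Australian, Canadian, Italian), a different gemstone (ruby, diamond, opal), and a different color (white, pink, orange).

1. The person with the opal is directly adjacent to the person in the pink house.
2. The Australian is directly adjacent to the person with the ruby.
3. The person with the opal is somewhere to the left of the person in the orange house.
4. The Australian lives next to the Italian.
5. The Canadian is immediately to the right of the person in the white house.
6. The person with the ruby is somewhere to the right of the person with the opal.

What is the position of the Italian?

The Canadian is narrowed to house 2 or 3; consider each.
Placing it in house 2 leads to a contradiction, so it's in house 3.
Clue 5 places the person in the white house in house 2.
That leaves pink as the color for house 1.
House 3 color: only orange fits.
The person with the opal is in house 2 (clue 1).
The person with the ruby is in house 3 (clue 6).
House 1 gemstone: only diamond fits.
By clue 2, the Australian is in house 2.
The Italian is in house 1 (clue 4).
So: house 1 = Italian/diamond/pink, house 2 = Australian/opal/white, house 3 = Canadian/ruby/orange.

1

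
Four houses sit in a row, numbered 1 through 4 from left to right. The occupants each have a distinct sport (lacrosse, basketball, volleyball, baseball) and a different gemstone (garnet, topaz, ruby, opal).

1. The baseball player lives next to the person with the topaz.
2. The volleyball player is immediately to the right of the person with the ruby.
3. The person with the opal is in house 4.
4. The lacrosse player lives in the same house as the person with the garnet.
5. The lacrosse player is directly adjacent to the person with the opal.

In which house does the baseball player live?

From clue 3, the person with the opal must be in house 4.
The lacrosse player is in house 3 (clue 5).
By clue 4, the person with the garnet is in house 3.
That leaves ruby as the gemstone for house 1.
The only gemstone still possible for house 2 is topaz.
The baseball player is in house 1 (clue 1).
Clue 2: the volleyball player is in house 2.
So house 4 gets basketball for sport.
So: house 1 = baseball/ruby, house 2 = volleyball/topaz, house 3 = lacrosse/garnet, house 4 = basketball/opal.

1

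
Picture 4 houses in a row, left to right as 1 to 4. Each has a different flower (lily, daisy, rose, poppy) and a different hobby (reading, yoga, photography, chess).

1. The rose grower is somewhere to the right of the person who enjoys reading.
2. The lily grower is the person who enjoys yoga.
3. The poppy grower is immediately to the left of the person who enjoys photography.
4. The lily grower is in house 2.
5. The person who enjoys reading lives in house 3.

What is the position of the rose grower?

4

The lily grower is in house 2 (clue 4).
From clue 5, the person who enjoys reading must be in house 3.
The rose grower is in house 4 (clue 1).
The person who enjoys yoga is in house 2 (clue 2).
House 1's hobby must be chess (nothing else left).
So house 4 gets photography for hobby.
The poppy grower is in house 3 (clue 3).
That leaves daisy as the flower for house 1.
So: house 1 = daisy/chess, house 2 = lily/yoga, house 3 = poppy/reading, house 4 = rose/photography.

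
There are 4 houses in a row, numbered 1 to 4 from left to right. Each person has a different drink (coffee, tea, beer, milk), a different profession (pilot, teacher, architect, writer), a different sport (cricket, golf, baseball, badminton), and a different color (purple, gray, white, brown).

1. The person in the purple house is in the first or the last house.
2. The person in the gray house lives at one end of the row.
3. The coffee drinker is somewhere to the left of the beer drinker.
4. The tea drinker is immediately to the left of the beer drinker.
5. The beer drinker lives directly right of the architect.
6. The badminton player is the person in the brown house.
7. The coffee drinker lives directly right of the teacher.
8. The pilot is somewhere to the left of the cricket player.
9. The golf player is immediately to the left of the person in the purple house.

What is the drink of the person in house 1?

milk

By clue 9, the golf player is in house 3.
By clue 9, the person in the purple house is in house 4.
The only profession still possible for house 4 is writer.
House 1 color: only gray fits.
From clue 6, the badminton player must be in house 2.
The person in the brown house is in house 2 (clue 6).
House 1's drink must be milk (nothing else left).
That leaves beer as the drink for house 4.
House 1 sport: only baseball fits.
That leaves cricket as the sport for house 4.
That leaves white as the color for house 3.
The tea drinker is in house 3 (clue 4).
By clue 5, the architect is in house 3.
That leaves coffee as the drink for house 2.
Clue 7 places the teacher in house 1.
That leaves pilot as the profession for house 2.
So: house 1 = milk/teacher/baseball/gray, house 2 = coffee/pilot/badminton/brown, house 3 = tea/architect/golf/white, house 4 = beer/writer/cricket/purple.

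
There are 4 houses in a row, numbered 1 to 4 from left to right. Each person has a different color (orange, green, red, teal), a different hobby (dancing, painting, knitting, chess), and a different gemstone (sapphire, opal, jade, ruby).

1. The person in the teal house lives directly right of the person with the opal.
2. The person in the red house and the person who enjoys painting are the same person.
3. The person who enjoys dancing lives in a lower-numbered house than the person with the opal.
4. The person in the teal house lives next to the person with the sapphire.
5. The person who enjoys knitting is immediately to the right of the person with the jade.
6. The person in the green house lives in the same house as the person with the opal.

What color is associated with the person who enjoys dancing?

orange

The person in the green house is narrowed to house 2 or 3; consider each.
Placing it in house 3 leads to a contradiction, so it's in house 2.
Clue 6: the person with the opal is in house 2.
Clue 1 places the person in the teal house in house 3.
By clue 3, the person who enjoys dancing is in house 1.
Clue 4: the person with the sapphire is in house 4.
From clue 2, the person in the red house must be in house 4.
From clue 2, the person who enjoys painting must be in house 4.
So house 1 gets orange for color.
House 2 hobby: only knitting fits.
So house 3 gets chess for hobby.
Clue 5 places the person with the jade in house 1.
That leaves ruby as the gemstone for house 3.
So: house 1 = orange/dancing/jade, house 2 = green/knitting/opal, house 3 = teal/chess/ruby, house 4 = red/painting/sapphire.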